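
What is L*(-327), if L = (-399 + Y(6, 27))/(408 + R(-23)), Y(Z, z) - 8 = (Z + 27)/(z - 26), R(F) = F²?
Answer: 117066/937 ≈ 124.94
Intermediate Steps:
Y(Z, z) = 8 + (27 + Z)/(-26 + z) (Y(Z, z) = 8 + (Z + 27)/(z - 26) = 8 + (27 + Z)/(-26 + z))
L = -358/937 (L = (-399 + (-181 + 6 + 8*27)/(-26 + 27))/(408 + (-23)²) = (-399 + (-181 + 6 + 216)/1)/(408 + 529) = (-399 + 1*41)/937 = (-399 + 41)*(1/937) = -358*1/937 = -358/937 ≈ -0.38207)
L*(-327) = -358/937*(-327) = 117066/937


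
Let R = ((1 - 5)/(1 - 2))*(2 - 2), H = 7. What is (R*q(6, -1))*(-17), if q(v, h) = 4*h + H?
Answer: 0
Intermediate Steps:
q(v, h) = 7 + 4*h (q(v, h) = 4*h + 7 = 7 + 4*h)
R = 0 (R = -4/(-1)*0 = -4*(-1)*0 = 4*0 = 0)
(R*q(6, -1))*(-17) = (0*(7 + 4*(-1)))*(-17) = (0*(7 - 4))*(-17) = (0*3)*(-17) = 0*(-17) = 0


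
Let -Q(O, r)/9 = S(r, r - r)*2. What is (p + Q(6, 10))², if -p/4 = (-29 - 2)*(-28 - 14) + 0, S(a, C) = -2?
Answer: 26749584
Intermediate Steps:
Q(O, r) = 36 (Q(O, r) = -(-18)*2 = -9*(-4) = 36)
p = -5208 (p = -4*((-29 - 2)*(-28 - 14) + 0) = -4*(-31*(-42) + 0) = -4*(1302 + 0) = -4*1302 = -5208)
(p + Q(6, 10))² = (-5208 + 36)² = (-5172)² = 26749584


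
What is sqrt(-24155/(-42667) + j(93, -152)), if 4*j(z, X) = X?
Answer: I*sqrt(68147348397)/42667 ≈ 6.1183*I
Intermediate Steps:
j(z, X) = X/4
sqrt(-24155/(-42667) + j(93, -152)) = sqrt(-24155/(-42667) + (1/4)*(-152)) = sqrt(-24155*(-1/42667) - 38) = sqrt(24155/42667 - 38) = sqrt(-1597191/42667) = I*sqrt(68147348397)/42667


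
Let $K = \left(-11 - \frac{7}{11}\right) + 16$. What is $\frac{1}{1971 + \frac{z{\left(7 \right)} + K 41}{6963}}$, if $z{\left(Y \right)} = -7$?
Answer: $\frac{76593}{150966694} \approx 0.00050735$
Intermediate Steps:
$K = \frac{48}{11}$ ($K = \left(-11 - \frac{7}{11}\right) + 16 = - \frac{128}{11} + 16 = \frac{48}{11} \approx 4.3636$)
$\frac{1}{1971 + \frac{z{\left(7 \right)} + K 41}{6963}} = \frac{1}{1971 + \frac{-7 + \frac{48}{11} \cdot 41}{6963}} = \frac{1}{1971 + \left(-7 + \frac{1968}{11}\right) \frac{1}{6963}} = \frac{1}{1971 + \frac{1891}{11} \cdot \frac{1}{6963}} = \frac{1}{1971 + \frac{1891}{76593}} = \frac{1}{\frac{150966694}{76593}} = \frac{76593}{150966694}$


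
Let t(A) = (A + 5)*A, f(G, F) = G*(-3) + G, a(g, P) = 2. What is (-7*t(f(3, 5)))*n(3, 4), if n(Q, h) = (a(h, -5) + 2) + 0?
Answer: -168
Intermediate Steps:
f(G, F) = -2*G (f(G, F) = -3*G + G = -2*G)
n(Q, h) = 4 (n(Q, h) = (2 + 2) + 0 = 4 + 0 = 4)
t(A) = A*(5 + A) (t(A) = (5 + A)*A = A*(5 + A))
(-7*t(f(3, 5)))*n(3, 4) = -7*(-2*3)*(5 - 2*3)*4 = -(-42)*(5 - 6)*4 = -(-42)*(-1)*4 = -7*6*4 = -42*4 = -168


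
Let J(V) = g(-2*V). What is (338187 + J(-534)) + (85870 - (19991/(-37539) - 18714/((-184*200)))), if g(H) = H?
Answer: 293641336281977/690717600 ≈ 4.2513e+5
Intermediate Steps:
J(V) = -2*V
(338187 + J(-534)) + (85870 - (19991/(-37539) - 18714/((-184*200)))) = (338187 - 2*(-534)) + (85870 - (19991/(-37539) - 18714/((-184*200)))) = (338187 + 1068) + (85870 - (19991*(-1/37539) - 18714/(-36800))) = 339255 + (85870 - (-19991/37539 - 18714*(-1/36800))) = 339255 + (85870 - (-19991/37539 + 9357/18400)) = 339255 + (85870 - 1*(-16581977/690717600)) = 339255 + (85870 + 16581977/690717600) = 339255 + 59311936893977/690717600 = 293641336281977/690717600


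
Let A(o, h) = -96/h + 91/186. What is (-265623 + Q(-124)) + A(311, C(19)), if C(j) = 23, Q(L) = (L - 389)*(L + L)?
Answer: -592086685/4278 ≈ -1.3840e+5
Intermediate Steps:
Q(L) = 2*L*(-389 + L) (Q(L) = (-389 + L)*(2*L) = 2*L*(-389 + L))
A(o, h) = 91/186 - 96/h (A(o, h) = -96/h + 91*(1/186) = -96/h + 91/186 = 91/186 - 96/h)
(-265623 + Q(-124)) + A(311, C(19)) = (-265623 + 2*(-124)*(-389 - 124)) + (91/186 - 96/23) = (-265623 + 2*(-124)*(-513)) + (91/186 - 96*1/23) = (-265623 + 127224) + (91/186 - 96/23) = -138399 - 15763/4278 = -592086685/4278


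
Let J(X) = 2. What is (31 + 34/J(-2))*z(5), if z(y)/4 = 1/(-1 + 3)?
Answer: 96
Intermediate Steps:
z(y) = 2 (z(y) = 4/(-1 + 3) = 4/2 = 4*(1/2) = 2)
(31 + 34/J(-2))*z(5) = (31 + 34/2)*2 = (31 + 34*(1/2))*2 = (31 + 17)*2 = 48*2 = 96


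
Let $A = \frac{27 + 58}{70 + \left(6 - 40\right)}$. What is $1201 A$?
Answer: $\frac{102085}{36} \approx 2835.7$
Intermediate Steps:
$A = \frac{85}{36}$ ($A = \frac{85}{70 + \left(6 - 40\right)} = \frac{85}{70 - 34} = \frac{85}{36} \approx 2.3611$)
$1201 A = 1201 \cdot \frac{85}{36} = \frac{102085}{36}$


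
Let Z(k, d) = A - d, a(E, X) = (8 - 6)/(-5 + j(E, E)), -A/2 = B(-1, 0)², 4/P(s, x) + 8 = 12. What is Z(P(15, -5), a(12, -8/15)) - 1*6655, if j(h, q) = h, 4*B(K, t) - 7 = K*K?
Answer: -46643/7 ≈ -6663.3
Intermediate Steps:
B(K, t) = 7/4 + K²/4 (B(K, t) = 7/4 + (K*K)/4 = 7/4 + K²/4)
P(s, x) = 1 (P(s, x) = 4/(-8 + 12) = 4/4 = 4*(¼) = 1)
A = -8 (A = -2*(7/4 + (¼)*(-1)²)² = -2*(7/4 + (¼)*1)² = -2*(7/4 + ¼)² = -2*2² = -2*4 = -8)
a(E, X) = 2/(-5 + E) (a(E, X) = (8 - 6)/(-5 + E) = 2/(-5 + E))
Z(k, d) = -8 - d
Z(P(15, -5), a(12, -8/15)) - 1*6655 = (-8 - 2/(-5 + 12)) - 1*6655 = (-8 - 2/7) - 6655 = -58/7 - 6655 = -46643/7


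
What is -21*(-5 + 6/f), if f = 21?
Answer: 99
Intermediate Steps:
-21*(-5 + 6/f) = -21*(-5 + 6/21) = -21*(-5 + 6*(1/21)) = -21*(-5 + 2/7) = -21*(-33/7) = 99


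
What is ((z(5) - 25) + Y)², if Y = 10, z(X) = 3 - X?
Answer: 289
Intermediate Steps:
((z(5) - 25) + Y)² = (((3 - 1*5) - 25) + 10)² = (((3 - 5) - 25) + 10)² = ((-2 - 25) + 10)² = (-27 + 10)² = (-17)² = 289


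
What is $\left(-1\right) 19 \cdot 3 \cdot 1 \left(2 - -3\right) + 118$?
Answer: $-167$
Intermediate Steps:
$\left(-1\right) 19 \cdot 3 \cdot 1 \left(2 - -3\right) + 118 = - 19 \cdot 3 \left(2 + 3\right) + 118 = - 19 \cdot 3 \cdot 5 + 118 = \left(-19\right) 15 + 118 = -285 + 118 = -167$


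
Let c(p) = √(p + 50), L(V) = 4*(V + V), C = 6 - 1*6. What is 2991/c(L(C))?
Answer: 2991*√2/10 ≈ 422.99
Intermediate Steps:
C = 0 (C = 6 - 6 = 0)
L(V) = 8*V (L(V) = 4*(2*V) = 8*V)
c(p) = √(50 + p)
2991/c(L(C)) = 2991/(√(50 + 8*0)) = 2991/(√(50 + 0)) = 2991/(√50) = 2991/((5*√2)) = 2991*(√2/10) = 2991*√2/10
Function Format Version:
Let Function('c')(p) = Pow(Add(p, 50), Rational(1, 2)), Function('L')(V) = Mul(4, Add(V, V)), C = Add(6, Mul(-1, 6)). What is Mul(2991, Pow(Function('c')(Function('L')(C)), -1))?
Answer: Mul(Rational(2991, 10), Pow(2, Rational(1, 2))) ≈ 422.99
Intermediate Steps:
C = 0 (C = Add(6, -6) = 0)
Function('L')(V) = Mul(8, V) (Function('L')(V) = Mul(4, Mul(2, V)) = Mul(8, V))
Function('c')(p) = Pow(Add(50, p), Rational(1, 2))
Mul(2991, Pow(Function('c')(Function('L')(C)), -1)) = Mul(2991, Pow(Pow(Add(50, Mul(8, 0)), Rational(1, 2)), -1)) = Mul(2991, Pow(Pow(Add(50, 0), Rational(1, 2)), -1)) = Mul(2991, Pow(Pow(50, Rational(1, 2)), -1)) = Mul(2991, Pow(Mul(5, Pow(2, Rational(1, 2))), -1)) = Mul(2991, Mul(Rational(1, 10), Pow(2, Rational(1, 2)))) = Mul(Rational(2991, 10), Pow(2, Rational(1, 2)))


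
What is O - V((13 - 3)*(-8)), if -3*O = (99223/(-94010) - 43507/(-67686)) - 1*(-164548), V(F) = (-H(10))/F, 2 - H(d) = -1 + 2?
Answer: -4188172023579617/76357930320 ≈ -54849.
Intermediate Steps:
H(d) = 1 (H(d) = 2 - (-1 + 2) = 2 - 1*1 = 2 - 1 = 1)
V(F) = -1/F (V(F) = (-1*1)/F = -1/F)
O = -261760691819093/4772370645 (O = -((99223/(-94010) - 43507/(-67686)) - 1*(-164548))/3 = -((99223*(-1/94010) - 43507*(-1/67686)) + 164548)/3 = -((-99223/94010 + 43507/67686) + 164548)/3 = -(-656478727/1590790215 + 164548)/3 = -1/3*261760691819093/1590790215 = -261760691819093/4772370645 ≈ -54849.)
O - V((13 - 3)*(-8)) = -261760691819093/4772370645 - (-1)/((13 - 3)*(-8)) = -261760691819093/4772370645 - (-1)/(10*(-8)) = -261760691819093/4772370645 - (-1)/(-80) = -261760691819093/4772370645 - (-1)*(-1)/80 = -261760691819093/4772370645 - 1*1/80 = -261760691819093/4772370645 - 1/80 = -4188172023579617/76357930320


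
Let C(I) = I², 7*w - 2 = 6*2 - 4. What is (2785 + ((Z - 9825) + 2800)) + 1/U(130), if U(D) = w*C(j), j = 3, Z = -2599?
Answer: -615503/90 ≈ -6838.9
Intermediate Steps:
w = 10/7 (w = 2/7 + (6*2 - 4)/7 = 2/7 + (12 - 4)/7 = 2/7 + (⅐)*8 = 2/7 + 8/7 = 10/7 ≈ 1.4286)
U(D) = 90/7 (U(D) = (10/7)*3² = (10/7)*9 = 90/7)
(2785 + ((Z - 9825) + 2800)) + 1/U(130) = (2785 + ((-2599 - 9825) + 2800)) + 1/(90/7) = (2785 + (-12424 + 2800)) + 7/90 = (2785 - 9624) + 7/90 = -6839 + 7/90 = -615503/90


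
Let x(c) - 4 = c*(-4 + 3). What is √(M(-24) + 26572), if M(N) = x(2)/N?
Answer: √956589/6 ≈ 163.01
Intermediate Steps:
x(c) = 4 - c (x(c) = 4 + c*(-4 + 3) = 4 + c*(-1) = 4 - c)
M(N) = 2/N (M(N) = (4 - 1*2)/N = (4 - 2)/N = 2/N)
√(M(-24) + 26572) = √(2/(-24) + 26572) = √(2*(-1/24) + 26572) = √(-1/12 + 26572) = √(318863/12) = √956589/6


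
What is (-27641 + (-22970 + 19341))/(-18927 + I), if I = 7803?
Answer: 15635/5562 ≈ 2.8110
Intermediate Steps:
(-27641 + (-22970 + 19341))/(-18927 + I) = (-27641 + (-22970 + 19341))/(-18927 + 7803) = (-27641 - 3629)/(-11124) = -31270*(-1/11124) = 15635/5562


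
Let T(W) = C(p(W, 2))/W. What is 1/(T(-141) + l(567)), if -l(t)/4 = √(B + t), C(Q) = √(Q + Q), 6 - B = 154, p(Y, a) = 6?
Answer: 141/(2*(-√3 - 282*√419)) ≈ -0.012210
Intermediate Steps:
B = -148 (B = 6 - 1*154 = 6 - 154 = -148)
C(Q) = √2*√Q (C(Q) = √(2*Q) = √2*√Q)
T(W) = 2*√3/W (T(W) = (√2*√6)/W = (2*√3)/W = 2*√3/W)
l(t) = -4*√(-148 + t)
1/(T(-141) + l(567)) = 1/(2*√3/(-141) - 4*√(-148 + 567)) = 1/(2*√3*(-1/141) - 4*√419) = 1/(-2*√3/141 - 4*√419) = 1/(-4*√419 - 2*√3/141)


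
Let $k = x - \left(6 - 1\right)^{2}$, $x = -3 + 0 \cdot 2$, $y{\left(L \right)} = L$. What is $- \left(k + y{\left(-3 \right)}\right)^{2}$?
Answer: $-961$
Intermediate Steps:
$x = -3$ ($x = -3 + 0 = -3$)
$k = -28$ ($k = -3 - \left(6 - 1\right)^{2} = -3 - 5^{2} = -3 - 25 = -28$)
$- \left(k + y{\left(-3 \right)}\right)^{2} = - \left(-28 - 3\right)^{2} = - \left(-31\right)^{2} = \left(-1\right) 961 = -961$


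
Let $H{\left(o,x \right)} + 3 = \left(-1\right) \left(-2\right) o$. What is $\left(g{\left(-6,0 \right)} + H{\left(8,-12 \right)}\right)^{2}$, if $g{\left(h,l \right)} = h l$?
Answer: $169$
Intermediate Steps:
$H{\left(o,x \right)} = -3 + 2 o$ ($H{\left(o,x \right)} = -3 + \left(-1\right) \left(-2\right) o = -3 + 2 o$)
$\left(g{\left(-6,0 \right)} + H{\left(8,-12 \right)}\right)^{2} = \left(\left(-6\right) 0 + \left(-3 + 2 \cdot 8\right)\right)^{2} = \left(0 + \left(-3 + 16\right)\right)^{2} = \left(0 + 13\right)^{2} = 13^{2} = 169$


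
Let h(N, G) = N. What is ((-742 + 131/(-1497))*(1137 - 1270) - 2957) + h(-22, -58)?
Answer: 143290802/1497 ≈ 95719.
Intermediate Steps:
((-742 + 131/(-1497))*(1137 - 1270) - 2957) + h(-22, -58) = ((-742 + 131/(-1497))*(1137 - 1270) - 2957) - 22 = ((-742 + 131*(-1/1497))*(-133) - 2957) - 22 = ((-742 - 131/1497)*(-133) - 2957) - 22 = (-1110905/1497*(-133) - 2957) - 22 = (147750365/1497 - 2957) - 22 = 143323736/1497 - 22 = 143290802/1497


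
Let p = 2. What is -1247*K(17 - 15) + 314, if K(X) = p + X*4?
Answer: -12156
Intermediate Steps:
K(X) = 2 + 4*X (K(X) = 2 + X*4 = 2 + 4*X)
-1247*K(17 - 15) + 314 = -1247*(2 + 4*(17 - 15)) + 314 = -1247*(2 + 4*2) + 314 = -1247*(2 + 8) + 314 = -1247*10 + 314 = -12470 + 314 = -12156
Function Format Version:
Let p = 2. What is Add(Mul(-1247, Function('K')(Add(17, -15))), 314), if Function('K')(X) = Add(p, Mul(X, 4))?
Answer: -12156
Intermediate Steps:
Function('K')(X) = Add(2, Mul(4, X)) (Function('K')(X) = Add(2, Mul(X, 4)) = Add(2, Mul(4, X)))
Add(Mul(-1247, Function('K')(Add(17, -15))), 314) = Add(Mul(-1247, Add(2, Mul(4, Add(17, -15)))), 314) = Add(Mul(-1247, Add(2, Mul(4, 2))), 314) = Add(Mul(-1247, Add(2, 8)), 314) = Add(Mul(-1247, 10), 314) = Add(-12470, 314) = -12156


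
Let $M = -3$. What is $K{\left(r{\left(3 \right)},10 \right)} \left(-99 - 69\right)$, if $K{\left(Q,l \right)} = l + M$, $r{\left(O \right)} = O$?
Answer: $-1176$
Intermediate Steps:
$K{\left(Q,l \right)} = -3 + l$ ($K{\left(Q,l \right)} = l - 3 = -3 + l$)
$K{\left(r{\left(3 \right)},10 \right)} \left(-99 - 69\right) = \left(-3 + 10\right) \left(-99 - 69\right) = 7 \left(-168\right) = -1176$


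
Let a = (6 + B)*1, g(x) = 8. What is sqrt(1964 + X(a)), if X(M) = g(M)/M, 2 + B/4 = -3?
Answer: 4*sqrt(6013)/7 ≈ 44.311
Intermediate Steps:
B = -20 (B = -8 + 4*(-3) = -8 - 12 = -20)
a = -14 (a = (6 - 20)*1 = -14*1 = -14)
X(M) = 8/M
sqrt(1964 + X(a)) = sqrt(1964 + 8/(-14)) = sqrt(1964 + 8*(-1/14)) = sqrt(1964 - 4/7) = sqrt(13744/7) = 4*sqrt(6013)/7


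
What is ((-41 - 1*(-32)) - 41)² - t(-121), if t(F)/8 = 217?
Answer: 764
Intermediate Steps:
t(F) = 1736 (t(F) = 8*217 = 1736)
((-41 - 1*(-32)) - 41)² - t(-121) = ((-41 - 1*(-32)) - 41)² - 1*1736 = ((-41 + 32) - 41)² - 1736 = (-9 - 41)² - 1736 = (-50)² - 1736 = 2500 - 1736 = 764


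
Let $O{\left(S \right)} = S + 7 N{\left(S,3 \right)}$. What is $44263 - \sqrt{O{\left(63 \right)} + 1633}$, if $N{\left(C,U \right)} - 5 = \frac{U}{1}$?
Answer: $44263 - 2 \sqrt{438} \approx 44221.0$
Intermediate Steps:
$N{\left(C,U \right)} = 5 + U$ ($N{\left(C,U \right)} = 5 + \frac{U}{1} = 5 + U 1 = 5 + U$)
$O{\left(S \right)} = 56 + S$ ($O{\left(S \right)} = S + 7 \left(5 + 3\right) = S + 7 \cdot 8 = S + 56 = 56 + S$)
$44263 - \sqrt{O{\left(63 \right)} + 1633} = 44263 - \sqrt{\left(56 + 63\right) + 1633} = 44263 - \sqrt{119 + 1633} = 44263 - \sqrt{1752} = 44263 - 2 \sqrt{438}$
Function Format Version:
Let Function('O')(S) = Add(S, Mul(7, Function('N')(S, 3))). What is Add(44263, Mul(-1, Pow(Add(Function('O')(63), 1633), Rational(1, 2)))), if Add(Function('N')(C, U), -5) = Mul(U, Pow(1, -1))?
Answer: Add(44263, Mul(-2, Pow(438, Rational(1, 2)))) ≈ 44221.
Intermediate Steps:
Function('N')(C, U) = Add(5, U) (Function('N')(C, U) = Add(5, Mul(U, Pow(1, -1))) = Add(5, Mul(U, 1)) = Add(5, U))
Function('O')(S) = Add(56, S) (Function('O')(S) = Add(S, Mul(7, Add(5, 3))) = Add(S, Mul(7, 8)) = Add(S, 56) = Add(56, S))
Add(44263, Mul(-1, Pow(Add(Function('O')(63), 1633), Rational(1, 2)))) = Add(44263, Mul(-1, Pow(Add(Add(56, 63), 1633), Rational(1, 2)))) = Add(44263, Mul(-1, Pow(Add(119, 1633), Rational(1, 2)))) = Add(44263, Mul(-1, Pow(1752, Rational(1, 2)))) = Add(44263, Mul(-1, Mul(2, Pow(438, Rational(1, 2))))) = Add(44263, Mul(-2, Pow(438, Rational(1, 2))))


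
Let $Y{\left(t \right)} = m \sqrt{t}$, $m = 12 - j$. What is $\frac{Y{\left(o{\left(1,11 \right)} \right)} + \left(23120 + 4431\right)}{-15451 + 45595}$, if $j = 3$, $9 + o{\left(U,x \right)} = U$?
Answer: $\frac{27551}{30144} + \frac{3 i \sqrt{2}}{5024} \approx 0.91398 + 0.00084447 i$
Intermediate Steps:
$o{\left(U,x \right)} = -9 + U$
$m = 9$ ($m = 12 - 3 = 9$)
$Y{\left(t \right)} = 9 \sqrt{t}$
$\frac{Y{\left(o{\left(1,11 \right)} \right)} + \left(23120 + 4431\right)}{-15451 + 45595} = \frac{9 \sqrt{-9 + 1} + \left(23120 + 4431\right)}{-15451 + 45595} = \frac{9 \sqrt{-8} + 27551}{30144} = \left(9 \cdot 2 i \sqrt{2} + 27551\right) \frac{1}{30144} = \left(18 i \sqrt{2} + 27551\right) \frac{1}{30144} = \left(27551 + 18 i \sqrt{2}\right) \frac{1}{30144} = \frac{27551}{30144} + \frac{3 i \sqrt{2}}{5024}$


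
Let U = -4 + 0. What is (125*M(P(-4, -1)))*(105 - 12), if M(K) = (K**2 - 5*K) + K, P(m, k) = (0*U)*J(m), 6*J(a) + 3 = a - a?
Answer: 0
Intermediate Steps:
J(a) = -1/2 (J(a) = -1/2 + (a - a)/6 = -1/2 + (1/6)*0 = -1/2 + 0 = -1/2)
U = -4
P(m, k) = 0 (P(m, k) = (0*(-4))*(-1/2) = 0*(-1/2) = 0)
M(K) = K**2 - 4*K
(125*M(P(-4, -1)))*(105 - 12) = (125*(0*(-4 + 0)))*(105 - 12) = (125*(0*(-4)))*93 = (125*0)*93 = 0*93 = 0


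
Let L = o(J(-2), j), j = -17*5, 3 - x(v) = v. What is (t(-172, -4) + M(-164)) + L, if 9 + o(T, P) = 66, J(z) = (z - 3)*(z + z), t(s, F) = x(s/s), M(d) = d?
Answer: -105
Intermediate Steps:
x(v) = 3 - v
t(s, F) = 2 (t(s, F) = 3 - s/s = 3 - 1*1 = 3 - 1 = 2)
J(z) = 2*z*(-3 + z) (J(z) = (-3 + z)*(2*z) = 2*z*(-3 + z))
j = -85
o(T, P) = 57 (o(T, P) = -9 + 66 = 57)
L = 57
(t(-172, -4) + M(-164)) + L = (2 - 164) + 57 = -162 + 57 = -105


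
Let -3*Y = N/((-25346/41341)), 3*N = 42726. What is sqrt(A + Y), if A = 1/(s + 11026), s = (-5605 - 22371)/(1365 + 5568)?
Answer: sqrt(65355643984354130333280067782)/2905232606358 ≈ 87.995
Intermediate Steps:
N = 14242 (N = (1/3)*42726 = 14242)
s = -27976/6933 ≈ -4.0352
Y = 294389261/38019 (Y = -14242/(3*((-25346/41341))) = -14242/(3*((-25346*1/41341))) = -14242/(3*(-25346/41341)) = -14242*(-41341)/(3*25346) = -1/3*(-294389261/12673) = 294389261/38019 ≈ 7743.2)
A = 6933/76415282 (A = 1/(-27976/6933 + 11026) = 1/(76415282/6933) = 6933/76415282 ≈ 9.0728e-5)
sqrt(A + Y) = sqrt(6933/76415282 + 294389261/38019) = sqrt(22495838660672329/2905232606358) = sqrt(65355643984354130333280067782)/2905232606358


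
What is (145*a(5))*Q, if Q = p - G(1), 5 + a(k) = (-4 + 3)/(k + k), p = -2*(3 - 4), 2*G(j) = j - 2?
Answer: -7395/4 ≈ -1848.8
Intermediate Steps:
G(j) = -1 + j/2 (G(j) = (j - 2)/2 = (-2 + j)/2 = -1 + j/2)
p = 2 (p = -2*(-1) = 2)
a(k) = -5 - 1/(2*k) (a(k) = -5 + (-4 + 3)/(k + k) = -5 - 1/(2*k))
Q = 5/2 (Q = 2 - (-1 + (½)*1) = 2 - (-1 + ½) = 2 - 1*(-½) = 2 + ½ = 5/2 ≈ 2.5000)
(145*a(5))*Q = (145*(-5 - ½/5))*(5/2) = (145*(-5 - ½*⅕))*(5/2) = (145*(-5 - ⅒))*(5/2) = (145*(-51/10))*(5/2) = -1479/2*5/2 = -7395/4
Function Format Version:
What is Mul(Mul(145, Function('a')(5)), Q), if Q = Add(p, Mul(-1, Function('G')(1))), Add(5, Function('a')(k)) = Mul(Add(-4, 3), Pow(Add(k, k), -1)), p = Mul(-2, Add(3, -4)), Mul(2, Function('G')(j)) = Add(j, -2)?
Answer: Rational(-7395, 4) ≈ -1848.8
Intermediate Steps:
Function('G')(j) = Add(-1, Mul(Rational(1, 2), j)) (Function('G')(j) = Mul(Rational(1, 2), Add(j, -2)) = Mul(Rational(1, 2), Add(-2, j)) = Add(-1, Mul(Rational(1, 2), j)))
p = 2 (p = Mul(-2, -1) = 2)
Function('a')(k) = Add(-5, Mul(Rational(-1, 2), Pow(k, -1))) (Function('a')(k) = Add(-5, Mul(Add(-4, 3), Pow(Add(k, k), -1))) = Add(-5, Mul(-1, Pow(Mul(2, k), -1))) = Add(-5, Mul(-1, Mul(Rational(1, 2), Pow(k, -1)))) = Add(-5, Mul(Rational(-1, 2), Pow(k, -1))))
Q = Rational(5, 2) (Q = Add(2, Mul(-1, Add(-1, Mul(Rational(1, 2), 1)))) = Add(2, Mul(-1, Add(-1, Rational(1, 2)))) = Add(2, Mul(-1, Rational(-1, 2))) = Add(2, Rational(1, 2)) = Rational(5, 2) ≈ 2.5000)
Mul(Mul(145, Function('a')(5)), Q) = Mul(Mul(145, Add(-5, Mul(Rational(-1, 2), Pow(5, -1)))), Rational(5, 2)) = Mul(Mul(145, Add(-5, Mul(Rational(-1, 2), Rational(1, 5)))), Rational(5, 2)) = Mul(Mul(145, Add(-5, Rational(-1, 10))), Rational(5, 2)) = Mul(Mul(145, Rational(-51, 10)), Rational(5, 2)) = Mul(Rational(-1479, 2), Rational(5, 2)) = Rational(-7395, 4)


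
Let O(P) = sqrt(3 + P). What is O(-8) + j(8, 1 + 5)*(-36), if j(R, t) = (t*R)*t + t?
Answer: -10584 + I*sqrt(5) ≈ -10584.0 + 2.2361*I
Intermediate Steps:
j(R, t) = t + R*t**2 (j(R, t) = (R*t)*t + t = R*t**2 + t = t + R*t**2)
O(-8) + j(8, 1 + 5)*(-36) = sqrt(3 - 8) + ((1 + 5)*(1 + 8*(1 + 5)))*(-36) = sqrt(-5) + (6*(1 + 8*6))*(-36) = I*sqrt(5) + (6*(1 + 48))*(-36) = I*sqrt(5) + (6*49)*(-36) = I*sqrt(5) + 294*(-36) = I*sqrt(5) - 10584 = -10584 + I*sqrt(5)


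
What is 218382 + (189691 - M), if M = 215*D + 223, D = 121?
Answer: 381835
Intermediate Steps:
M = 26238 (M = 215*121 + 223 = 26015 + 223 = 26238)
218382 + (189691 - M) = 218382 + (189691 - 1*26238) = 218382 + (189691 - 26238) = 218382 + 163453 = 381835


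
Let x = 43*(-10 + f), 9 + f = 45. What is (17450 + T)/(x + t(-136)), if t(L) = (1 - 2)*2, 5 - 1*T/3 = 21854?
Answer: -48097/1116 ≈ -43.098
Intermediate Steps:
T = -65547 (T = 15 - 3*21854 = 15 - 65562 = -65547)
f = 36 (f = -9 + 45 = 36)
t(L) = -2 (t(L) = -1*2 = -2)
x = 1118 (x = 43*(-10 + 36) = 43*26 = 1118)
(17450 + T)/(x + t(-136)) = (17450 - 65547)/(1118 - 2) = -48097/1116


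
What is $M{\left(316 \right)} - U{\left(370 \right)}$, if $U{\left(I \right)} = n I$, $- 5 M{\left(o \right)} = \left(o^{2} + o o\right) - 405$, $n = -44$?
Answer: $- \frac{117907}{5} \approx -23581.0$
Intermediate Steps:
$M{\left(o \right)} = 81 - \frac{2 o^{2}}{5}$ ($M{\left(o \right)} = - \frac{\left(o^{2} + o o\right) - 405}{5} = - \frac{\left(o^{2} + o^{2}\right) - 405}{5} = - \frac{2 o^{2} - 405}{5} = - \frac{-405 + 2 o^{2}}{5} = 81 - \frac{2 o^{2}}{5}$)
$U{\left(I \right)} = - 44 I$
$M{\left(316 \right)} - U{\left(370 \right)} = \left(81 - \frac{2 \cdot 316^{2}}{5}\right) - \left(-44\right) 370 = \left(81 - \frac{199712}{5}\right) - -16280 = \left(81 - \frac{199712}{5}\right) + 16280 = - \frac{199307}{5} + 16280 = - \frac{117907}{5}$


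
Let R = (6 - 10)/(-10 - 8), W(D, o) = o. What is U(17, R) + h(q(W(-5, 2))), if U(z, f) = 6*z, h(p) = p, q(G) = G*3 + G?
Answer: 110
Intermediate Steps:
q(G) = 4*G (q(G) = 3*G + G = 4*G)
R = 2/9 (R = -4/(-18) = -4*(-1/18) = 2/9 ≈ 0.22222)
U(17, R) + h(q(W(-5, 2))) = 6*17 + 4*2 = 102 + 8 = 110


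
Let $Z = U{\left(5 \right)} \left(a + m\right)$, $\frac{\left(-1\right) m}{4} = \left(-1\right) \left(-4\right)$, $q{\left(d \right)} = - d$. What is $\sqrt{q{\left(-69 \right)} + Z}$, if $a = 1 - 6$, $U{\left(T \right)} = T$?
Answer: $6 i \approx 6.0 i$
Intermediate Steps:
$m = -16$ ($m = - 4 \left(\left(-1\right) \left(-4\right)\right) = \left(-4\right) 4 = -16$)
$a = -5$
$Z = -105$ ($Z = 5 \left(-5 - 16\right) = 5 \left(-21\right) = -105$)
$\sqrt{q{\left(-69 \right)} + Z} = \sqrt{\left(-1\right) \left(-69\right) - 105} = \sqrt{69 - 105} = \sqrt{-36} = 6 i$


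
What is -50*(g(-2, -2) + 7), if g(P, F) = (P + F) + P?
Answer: -50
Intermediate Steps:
g(P, F) = F + 2*P (g(P, F) = (F + P) + P = F + 2*P)
-50*(g(-2, -2) + 7) = -50*((-2 + 2*(-2)) + 7) = -50*((-2 - 4) + 7) = -50*(-6 + 7) = -50*1 = -50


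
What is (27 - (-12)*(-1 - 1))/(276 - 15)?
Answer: 1/87 ≈ 0.011494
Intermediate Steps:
(27 - (-12)*(-1 - 1))/(276 - 15) = (27 - (-12)*(-2))/261 = (27 - 6*4)*(1/261) = (27 - 24)*(1/261) = 3*(1/261) = 1/87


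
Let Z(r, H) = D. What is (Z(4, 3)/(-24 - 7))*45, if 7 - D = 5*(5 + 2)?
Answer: 1260/31 ≈ 40.645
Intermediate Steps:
D = -28 (D = 7 - 5*(5 + 2) = 7 - 5*7 = 7 - 1*35 = 7 - 35 = -28)
Z(r, H) = -28
(Z(4, 3)/(-24 - 7))*45 = -28/(-24 - 7)*45 = -28/(-31)*45 = -28*(-1/31)*45 = (28/31)*45 = 1260/31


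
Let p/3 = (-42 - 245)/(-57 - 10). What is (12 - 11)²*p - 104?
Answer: -6107/67 ≈ -91.149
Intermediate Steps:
p = 861/67 (p = 3*((-42 - 245)/(-57 - 10)) = 3*(-287/(-67)) = 3*(-287*(-1/67)) = 3*(287/67) = 861/67 ≈ 12.851)
(12 - 11)²*p - 104 = (12 - 11)²*(861/67) - 104 = 1²*(861/67) - 104 = 1*(861/67) - 104 = 861/67 - 104 = -6107/67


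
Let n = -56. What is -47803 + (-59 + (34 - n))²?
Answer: -46842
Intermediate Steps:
-47803 + (-59 + (34 - n))² = -47803 + (-59 + (34 - 1*(-56)))² = -47803 + (-59 + (34 + 56))² = -47803 + (-59 + 90)² = -47803 + 31² = -47803 + 961 = -46842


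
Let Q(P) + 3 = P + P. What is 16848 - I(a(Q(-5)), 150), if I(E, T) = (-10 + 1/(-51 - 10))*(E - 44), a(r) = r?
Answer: 992901/61 ≈ 16277.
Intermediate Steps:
Q(P) = -3 + 2*P (Q(P) = -3 + (P + P) = -3 + 2*P)
I(E, T) = 26884/61 - 611*E/61 (I(E, T) = (-10 + 1/(-61))*(-44 + E) = (-10 - 1/61)*(-44 + E) = -611*(-44 + E)/61 = 26884/61 - 611*E/61)
16848 - I(a(Q(-5)), 150) = 16848 - (26884/61 - 611*(-3 + 2*(-5))/61) = 16848 - (26884/61 - 611*(-3 - 10)/61) = 16848 - (26884/61 - 611/61*(-13)) = 16848 - (26884/61 + 7943/61) = 16848 - 1*34827/61 = 16848 - 34827/61 = 992901/61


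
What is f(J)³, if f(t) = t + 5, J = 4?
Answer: 729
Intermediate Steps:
f(t) = 5 + t
f(J)³ = (5 + 4)³ = 9³ = 729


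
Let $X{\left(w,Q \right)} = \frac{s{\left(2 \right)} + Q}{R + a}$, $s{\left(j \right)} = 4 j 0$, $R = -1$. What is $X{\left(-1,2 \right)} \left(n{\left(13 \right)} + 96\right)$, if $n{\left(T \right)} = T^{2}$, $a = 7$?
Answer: $\frac{265}{3} \approx 88.333$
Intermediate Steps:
$s{\left(j \right)} = 0$
$X{\left(w,Q \right)} = \frac{Q}{6}$ ($X{\left(w,Q \right)} = \frac{0 + Q}{-1 + 7} = \frac{Q}{6}$)
$X{\left(-1,2 \right)} \left(n{\left(13 \right)} + 96\right) = \frac{1}{6} \cdot 2 \left(13^{2} + 96\right) = \frac{169 + 96}{3} = \frac{1}{3} \cdot 265 = \frac{265}{3}$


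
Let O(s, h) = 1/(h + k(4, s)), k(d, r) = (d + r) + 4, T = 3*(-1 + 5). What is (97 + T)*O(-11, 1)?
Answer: -109/2 ≈ -54.500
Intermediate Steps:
T = 12 (T = 3*4 = 12)
k(d, r) = 4 + d + r
O(s, h) = 1/(8 + h + s) (O(s, h) = 1/(h + (4 + 4 + s)) = 1/(h + (8 + s)) = 1/(8 + h + s))
(97 + T)*O(-11, 1) = (97 + 12)/(8 + 1 - 11) = 109/(-2) = 109*(-½) = -109/2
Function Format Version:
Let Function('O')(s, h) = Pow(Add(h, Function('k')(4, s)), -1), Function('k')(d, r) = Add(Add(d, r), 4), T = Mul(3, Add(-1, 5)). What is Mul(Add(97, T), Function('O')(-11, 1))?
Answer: Rational(-109, 2) ≈ -54.500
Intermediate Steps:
T = 12 (T = Mul(3, 4) = 12)
Function('k')(d, r) = Add(4, d, r)
Function('O')(s, h) = Pow(Add(8, h, s), -1) (Function('O')(s, h) = Pow(Add(h, Add(4, 4, s)), -1) = Pow(Add(h, Add(8, s)), -1) = Pow(Add(8, h, s), -1))
Mul(Add(97, T), Function('O')(-11, 1)) = Mul(Add(97, 12), Pow(Add(8, 1, -11), -1)) = Mul(109, Pow(-2, -1)) = Mul(109, Rational(-1, 2)) = Rational(-109, 2)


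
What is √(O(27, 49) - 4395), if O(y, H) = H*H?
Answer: I*√1994 ≈ 44.654*I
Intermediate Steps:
O(y, H) = H²
√(O(27, 49) - 4395) = √(49² - 4395) = √(2401 - 4395) = √(-1994) = I*√1994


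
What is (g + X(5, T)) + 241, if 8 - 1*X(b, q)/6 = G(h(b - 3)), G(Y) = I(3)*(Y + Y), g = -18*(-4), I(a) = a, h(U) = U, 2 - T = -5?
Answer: 289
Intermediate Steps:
T = 7 (T = 2 - 1*(-5) = 2 + 5 = 7)
g = 72
G(Y) = 6*Y (G(Y) = 3*(Y + Y) = 3*(2*Y) = 6*Y)
X(b, q) = 156 - 36*b (X(b, q) = 48 - 36*(b - 3) = 48 - 36*(-3 + b) = 48 - 6*(-18 + 6*b) = 48 + (108 - 36*b) = 156 - 36*b)
(g + X(5, T)) + 241 = (72 + (156 - 36*5)) + 241 = (72 + (156 - 180)) + 241 = (72 - 24) + 241 = 48 + 241 = 289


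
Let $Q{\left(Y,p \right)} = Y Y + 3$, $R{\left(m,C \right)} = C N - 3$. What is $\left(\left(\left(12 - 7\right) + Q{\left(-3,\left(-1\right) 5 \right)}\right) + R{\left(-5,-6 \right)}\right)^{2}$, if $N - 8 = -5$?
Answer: $16$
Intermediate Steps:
$N = 3$ ($N = 8 - 5 = 3$)
$R{\left(m,C \right)} = -3 + 3 C$ ($R{\left(m,C \right)} = C 3 - 3 = 3 C - 3 = -3 + 3 C$)
$Q{\left(Y,p \right)} = 3 + Y^{2}$ ($Q{\left(Y,p \right)} = Y^{2} + 3 = 3 + Y^{2}$)
$\left(\left(\left(12 - 7\right) + Q{\left(-3,\left(-1\right) 5 \right)}\right) + R{\left(-5,-6 \right)}\right)^{2} = \left(\left(\left(12 - 7\right) + \left(3 + \left(-3\right)^{2}\right)\right) + \left(-3 + 3 \left(-6\right)\right)\right)^{2} = \left(\left(5 + \left(3 + 9\right)\right) - 21\right)^{2} = \left(\left(5 + 12\right) - 21\right)^{2} = \left(17 - 21\right)^{2} = \left(-4\right)^{2} = 16$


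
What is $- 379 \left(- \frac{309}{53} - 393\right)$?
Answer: $\frac{8011302}{53} \approx 1.5116 \cdot 10^{5}$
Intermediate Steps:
$- 379 \left(- \frac{309}{53} - 393\right) = \left(-379\right) \left(- \frac{21138}{53}\right) = \frac{8011302}{53}$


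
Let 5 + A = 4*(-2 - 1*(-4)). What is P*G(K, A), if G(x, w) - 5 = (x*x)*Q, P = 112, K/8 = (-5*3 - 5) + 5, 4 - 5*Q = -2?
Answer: 1935920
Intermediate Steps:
Q = 6/5 (Q = 4/5 - 1/5*(-2) = 4/5 + 2/5 = 6/5 ≈ 1.2000)
K = -120 (K = 8*((-5*3 - 5) + 5) = 8*((-15 - 5) + 5) = 8*(-20 + 5) = 8*(-15) = -120)
A = 3 (A = -5 + 4*(-2 - 1*(-4)) = -5 + 4*(-2 + 4) = -5 + 4*2 = -5 + 8 = 3)
G(x, w) = 5 + 6*x**2/5 (G(x, w) = 5 + (x*x)*(6/5) = 5 + x**2*(6/5) = 5 + 6*x**2/5)
P*G(K, A) = 112*(5 + (6/5)*(-120)**2) = 112*(5 + (6/5)*14400) = 112*(5 + 17280) = 112*17285 = 1935920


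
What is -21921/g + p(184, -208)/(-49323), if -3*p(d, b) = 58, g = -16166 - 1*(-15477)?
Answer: 3243668411/101950641 ≈ 31.816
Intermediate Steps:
g = -689 (g = -16166 + 15477 = -689)
p(d, b) = -58/3 (p(d, b) = -1/3*58 = -58/3)
-21921/g + p(184, -208)/(-49323) = -21921/(-689) - 58/3/(-49323) = -21921*(-1/689) - 58/3*(-1/49323) = 21921/689 + 58/147969 = 3243668411/101950641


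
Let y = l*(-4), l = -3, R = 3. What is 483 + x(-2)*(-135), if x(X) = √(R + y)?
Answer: 483 - 135*√15 ≈ -39.853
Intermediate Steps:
y = 12 (y = -3*(-4) = 12)
x(X) = √15 (x(X) = √(3 + 12) = √15)
483 + x(-2)*(-135) = 483 + √15*(-135) = 483 - 135*√15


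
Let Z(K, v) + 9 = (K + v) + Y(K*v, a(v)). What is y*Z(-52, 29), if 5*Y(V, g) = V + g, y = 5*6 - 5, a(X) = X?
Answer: -8195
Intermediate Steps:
y = 25 (y = 30 - 5 = 25)
Y(V, g) = V/5 + g/5 (Y(V, g) = (V + g)/5 = V/5 + g/5)
Z(K, v) = -9 + K + 6*v/5 + K*v/5 (Z(K, v) = -9 + ((K + v) + ((K*v)/5 + v/5)) = -9 + ((K + v) + (K*v/5 + v/5)) = -9 + ((K + v) + (v/5 + K*v/5)) = -9 + (K + 6*v/5 + K*v/5) = -9 + K + 6*v/5 + K*v/5)
y*Z(-52, 29) = 25*(-9 - 52 + (6/5)*29 + (⅕)*(-52)*29) = 25*(-9 - 52 + 174/5 - 1508/5) = 25*(-1639/5) = -8195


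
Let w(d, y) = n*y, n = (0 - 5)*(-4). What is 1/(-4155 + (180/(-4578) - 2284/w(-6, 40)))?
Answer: -152600/634494673 ≈ -0.00024051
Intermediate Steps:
n = 20 (n = -5*(-4) = 20)
w(d, y) = 20*y
1/(-4155 + (180/(-4578) - 2284/w(-6, 40))) = 1/(-4155 + (180/(-4578) - 2284/(20*40))) = 1/(-4155 + (180*(-1/4578) - 2284/800)) = 1/(-4155 + (-30/763 - 2284*1/800)) = 1/(-4155 + (-30/763 - 571/200)) = 1/(-4155 - 441673/152600) = 1/(-634494673/152600) = -152600/634494673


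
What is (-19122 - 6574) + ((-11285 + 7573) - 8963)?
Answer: -38371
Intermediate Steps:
(-19122 - 6574) + ((-11285 + 7573) - 8963) = -25696 + (-3712 - 8963) = -25696 - 12675 = -38371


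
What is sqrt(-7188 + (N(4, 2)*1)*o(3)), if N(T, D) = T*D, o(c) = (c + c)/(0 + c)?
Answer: 2*I*sqrt(1793) ≈ 84.688*I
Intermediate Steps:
o(c) = 2 (o(c) = (2*c)/c = 2)
N(T, D) = D*T
sqrt(-7188 + (N(4, 2)*1)*o(3)) = sqrt(-7188 + ((2*4)*1)*2) = sqrt(-7188 + (8*1)*2) = sqrt(-7188 + 8*2) = sqrt(-7188 + 16) = sqrt(-7172) = 2*I*sqrt(1793)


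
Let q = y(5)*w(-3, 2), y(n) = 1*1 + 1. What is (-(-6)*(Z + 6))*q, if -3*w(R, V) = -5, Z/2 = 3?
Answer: 240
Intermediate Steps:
y(n) = 2 (y(n) = 1 + 1 = 2)
Z = 6 (Z = 2*3 = 6)
w(R, V) = 5/3 (w(R, V) = -1/3*(-5) = 5/3)
q = 10/3 (q = 2*(5/3) = 10/3 ≈ 3.3333)
(-(-6)*(Z + 6))*q = -(-6)*(6 + 6)*(10/3) = -(-6)*12*(10/3) = -2*(-36)*(10/3) = 72*(10/3) = 240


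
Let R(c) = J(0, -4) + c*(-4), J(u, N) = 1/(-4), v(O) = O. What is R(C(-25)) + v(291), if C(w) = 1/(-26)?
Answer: 15127/52 ≈ 290.90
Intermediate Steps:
J(u, N) = -¼
C(w) = -1/26
R(c) = -¼ - 4*c (R(c) = -¼ + c*(-4) = -¼ - 4*c)
R(C(-25)) + v(291) = (-¼ - 4*(-1/26)) + 291 = (-¼ + 2/13) + 291 = -5/52 + 291 = 15127/52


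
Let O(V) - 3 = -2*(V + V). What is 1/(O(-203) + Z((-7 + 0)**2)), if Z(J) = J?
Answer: 1/864 ≈ 0.0011574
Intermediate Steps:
O(V) = 3 - 4*V (O(V) = 3 - 2*(V + V) = 3 - 4*V)
1/(O(-203) + Z((-7 + 0)**2)) = 1/((3 - 4*(-203)) + (-7 + 0)**2) = 1/((3 + 812) + (-7)**2) = 1/(815 + 49) = 1/864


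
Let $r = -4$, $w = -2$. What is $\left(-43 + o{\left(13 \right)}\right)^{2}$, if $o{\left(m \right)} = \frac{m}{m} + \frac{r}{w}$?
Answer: $1600$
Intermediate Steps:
$o{\left(m \right)} = 3$ ($o{\left(m \right)} = \frac{m}{m} - \frac{4}{-2} = 1 - -2 = 1 + 2 = 3$)
$\left(-43 + o{\left(13 \right)}\right)^{2} = \left(-43 + 3\right)^{2} = \left(-40\right)^{2} = 1600$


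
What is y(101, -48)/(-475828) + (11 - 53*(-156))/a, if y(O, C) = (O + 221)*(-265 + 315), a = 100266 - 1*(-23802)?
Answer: 485471303/14758757076 ≈ 0.032894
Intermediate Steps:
a = 124068 (a = 100266 + 23802 = 124068)
y(O, C) = 11050 + 50*O (y(O, C) = (221 + O)*50 = 11050 + 50*O)
y(101, -48)/(-475828) + (11 - 53*(-156))/a = (11050 + 50*101)/(-475828) + (11 - 53*(-156))/124068 = (11050 + 5050)*(-1/475828) + (11 + 8268)*(1/124068) = 16100*(-1/475828) + 8279*(1/124068) = -4025/118957 + 8279/124068 = 485471303/14758757076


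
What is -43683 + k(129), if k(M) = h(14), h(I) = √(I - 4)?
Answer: -43683 + √10 ≈ -43680.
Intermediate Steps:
h(I) = √(-4 + I)
k(M) = √10 (k(M) = √(-4 + 14) = √10)
-43683 + k(129) = -43683 + √10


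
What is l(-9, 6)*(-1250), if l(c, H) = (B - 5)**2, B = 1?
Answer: -20000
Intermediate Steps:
l(c, H) = 16 (l(c, H) = (1 - 5)**2 = (-4)**2 = 16)
l(-9, 6)*(-1250) = 16*(-1250) = -20000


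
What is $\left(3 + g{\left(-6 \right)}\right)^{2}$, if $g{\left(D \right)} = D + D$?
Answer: $81$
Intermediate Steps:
$g{\left(D \right)} = 2 D$
$\left(3 + g{\left(-6 \right)}\right)^{2} = \left(3 + 2 \left(-6\right)\right)^{2} = \left(3 - 12\right)^{2} = \left(-9\right)^{2} = 81$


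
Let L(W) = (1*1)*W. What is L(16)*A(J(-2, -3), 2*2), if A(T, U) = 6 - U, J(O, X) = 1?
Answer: 32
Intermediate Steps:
L(W) = W (L(W) = 1*W = W)
L(16)*A(J(-2, -3), 2*2) = 16*(6 - 2*2) = 16*(6 - 1*4) = 16*(6 - 4) = 16*2 = 32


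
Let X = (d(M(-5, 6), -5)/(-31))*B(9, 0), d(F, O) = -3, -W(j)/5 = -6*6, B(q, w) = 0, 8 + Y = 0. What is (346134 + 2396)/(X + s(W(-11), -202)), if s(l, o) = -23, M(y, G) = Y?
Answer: -348530/23 ≈ -15153.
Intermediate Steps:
Y = -8 (Y = -8 + 0 = -8)
M(y, G) = -8
W(j) = 180 (W(j) = -(-30)*6 = -5*(-36) = 180)
X = 0 (X = (-3/(-31))*0 = -1/31*(-3)*0 = (3/31)*0 = 0)
(346134 + 2396)/(X + s(W(-11), -202)) = (346134 + 2396)/(0 - 23) = 348530/(-23) = 348530*(-1/23) = -348530/23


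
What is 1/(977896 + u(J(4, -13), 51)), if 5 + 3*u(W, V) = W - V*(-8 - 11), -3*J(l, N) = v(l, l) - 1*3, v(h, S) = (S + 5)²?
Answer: 3/2934626 ≈ 1.0223e-6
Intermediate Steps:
v(h, S) = (5 + S)²
J(l, N) = 1 - (5 + l)²/3 (J(l, N) = -((5 + l)² - 1*3)/3 = -((5 + l)² - 3)/3 = -(-3 + (5 + l)²)/3 = 1 - (5 + l)²/3)
u(W, V) = -5/3 + W/3 + 19*V/3 (u(W, V) = -5/3 + (W - V*(-8 - 11))/3 = -5/3 + (W - V*(-19))/3 = -5/3 + (W - (-19)*V)/3 = -5/3 + (W + 19*V)/3 = -5/3 + (W/3 + 19*V/3) = -5/3 + W/3 + 19*V/3)
1/(977896 + u(J(4, -13), 51)) = 1/(977896 + (-5/3 + (1 - (5 + 4)²/3)/3 + (19/3)*51)) = 1/(977896 + (-5/3 + (1 - ⅓*9²)/3 + 323)) = 1/(977896 + (-5/3 + (1 - ⅓*81)/3 + 323)) = 1/(977896 + (-5/3 + (1 - 27)/3 + 323)) = 1/(977896 + (-5/3 + (⅓)*(-26) + 323)) = 1/(977896 + (-5/3 - 26/3 + 323)) = 1/(977896 + 938/3) = 1/(2934626/3) = 3/2934626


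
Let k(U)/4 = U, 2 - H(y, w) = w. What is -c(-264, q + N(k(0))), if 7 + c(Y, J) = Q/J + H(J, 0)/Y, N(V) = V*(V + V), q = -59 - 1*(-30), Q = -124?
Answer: 10457/3828 ≈ 2.7317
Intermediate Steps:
H(y, w) = 2 - w
k(U) = 4*U
q = -29 (q = -59 + 30 = -29)
N(V) = 2*V**2 (N(V) = V*(2*V) = 2*V**2)
c(Y, J) = -7 - 124/J + 2/Y (c(Y, J) = -7 + (-124/J + (2 - 1*0)/Y) = -7 + (-124/J + (2 + 0)/Y) = -7 + (-124/J + 2/Y) = -7 - 124/J + 2/Y)
-c(-264, q + N(k(0))) = -(-7 - 124/(-29 + 2*(4*0)**2) + 2/(-264)) = -(-7 - 124/(-29 + 2*0**2) + 2*(-1/264)) = -(-7 - 124/(-29 + 2*0) - 1/132) = -(-7 - 124/(-29 + 0) - 1/132) = -(-7 - 124/(-29) - 1/132) = -(-7 - 124*(-1/29) - 1/132) = -(-7 + 124/29 - 1/132) = -1*(-10457/3828) = 10457/3828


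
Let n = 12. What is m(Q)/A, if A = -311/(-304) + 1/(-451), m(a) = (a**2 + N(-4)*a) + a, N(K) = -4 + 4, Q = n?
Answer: 21388224/139957 ≈ 152.82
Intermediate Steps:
Q = 12
N(K) = 0
m(a) = a + a**2 (m(a) = (a**2 + 0*a) + a = (a**2 + 0) + a = a**2 + a = a + a**2)
A = 139957/137104 (A = -311*(-1/304) + 1*(-1/451) = 311/304 - 1/451 = 139957/137104 ≈ 1.0208)
m(Q)/A = (12*(1 + 12))/(139957/137104) = (12*13)*(137104/139957) = 156*(137104/139957) = 21388224/139957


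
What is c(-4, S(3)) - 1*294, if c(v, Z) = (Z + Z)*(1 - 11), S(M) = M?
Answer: -354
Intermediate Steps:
c(v, Z) = -20*Z (c(v, Z) = (2*Z)*(-10) = -20*Z)
c(-4, S(3)) - 1*294 = -20*3 - 1*294 = -60 - 294 = -354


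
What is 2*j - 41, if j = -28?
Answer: -97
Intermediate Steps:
2*j - 41 = 2*(-28) - 41 = -56 - 41 = -97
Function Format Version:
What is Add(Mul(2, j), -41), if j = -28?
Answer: -97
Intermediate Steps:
Add(Mul(2, j), -41) = Add(Mul(2, -28), -41) = Add(-56, -41) = -97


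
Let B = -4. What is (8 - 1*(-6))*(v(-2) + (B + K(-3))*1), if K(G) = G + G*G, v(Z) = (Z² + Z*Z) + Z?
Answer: 112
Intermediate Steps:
v(Z) = Z + 2*Z² (v(Z) = (Z² + Z²) + Z = 2*Z² + Z = Z + 2*Z²)
K(G) = G + G²
(8 - 1*(-6))*(v(-2) + (B + K(-3))*1) = (8 - 1*(-6))*(-2*(1 + 2*(-2)) + (-4 - 3*(1 - 3))*1) = (8 + 6)*(-2*(1 - 4) + (-4 - 3*(-2))*1) = 14*(-2*(-3) + (-4 + 6)*1) = 14*(6 + 2*1) = 14*(6 + 2) = 14*8 = 112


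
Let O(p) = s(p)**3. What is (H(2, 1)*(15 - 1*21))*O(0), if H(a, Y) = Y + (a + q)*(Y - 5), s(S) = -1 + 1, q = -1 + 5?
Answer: 0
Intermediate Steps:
q = 4
s(S) = 0
H(a, Y) = Y + (-5 + Y)*(4 + a) (H(a, Y) = Y + (a + 4)*(Y - 5) = Y + (4 + a)*(-5 + Y) = Y + (-5 + Y)*(4 + a))
O(p) = 0 (O(p) = 0**3 = 0)
(H(2, 1)*(15 - 1*21))*O(0) = ((-20 - 5*2 + 5*1 + 1*2)*(15 - 1*21))*0 = ((-20 - 10 + 5 + 2)*(15 - 21))*0 = -23*(-6)*0 = 138*0 = 0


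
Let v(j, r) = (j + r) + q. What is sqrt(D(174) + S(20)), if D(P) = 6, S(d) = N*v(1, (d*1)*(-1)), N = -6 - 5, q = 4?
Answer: 3*sqrt(19) ≈ 13.077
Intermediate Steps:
v(j, r) = 4 + j + r (v(j, r) = (j + r) + 4 = 4 + j + r)
N = -11
S(d) = -55 + 11*d (S(d) = -11*(4 + 1 + (d*1)*(-1)) = -11*(4 + 1 + d*(-1)) = -11*(4 + 1 - d) = -11*(5 - d) = -55 + 11*d)
sqrt(D(174) + S(20)) = sqrt(6 + (-55 + 11*20)) = sqrt(6 + (-55 + 220)) = sqrt(6 + 165) = sqrt(171) = 3*sqrt(19)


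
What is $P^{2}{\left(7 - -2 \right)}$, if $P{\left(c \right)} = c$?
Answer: $81$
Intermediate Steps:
$P^{2}{\left(7 - -2 \right)} = \left(7 - -2\right)^{2} = \left(7 + 2\right)^{2} = 9^{2} = 81$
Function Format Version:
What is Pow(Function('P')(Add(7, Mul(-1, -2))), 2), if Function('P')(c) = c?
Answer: 81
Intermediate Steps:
Pow(Function('P')(Add(7, Mul(-1, -2))), 2) = Pow(Add(7, Mul(-1, -2)), 2) = Pow(Add(7, 2), 2) = Pow(9, 2) = 81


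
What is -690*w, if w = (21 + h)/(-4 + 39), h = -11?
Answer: -1380/7 ≈ -197.14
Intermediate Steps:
w = 2/7 (w = (21 - 11)/(-4 + 39) = 10/35 = 10*(1/35) = 2/7 ≈ 0.28571)
-690*w = -690*2/7 = -1380/7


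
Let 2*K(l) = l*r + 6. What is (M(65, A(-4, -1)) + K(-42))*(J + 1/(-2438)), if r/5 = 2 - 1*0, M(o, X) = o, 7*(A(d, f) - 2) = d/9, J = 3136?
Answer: -542835257/1219 ≈ -4.4531e+5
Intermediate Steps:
A(d, f) = 2 + d/63 (A(d, f) = 2 + (d/9)/7 = 2 + d/63)
r = 10 (r = 5*(2 - 1*0) = 5*(2 + 0) = 5*2 = 10)
K(l) = 3 + 5*l (K(l) = (l*10 + 6)/2 = (10*l + 6)/2 = (6 + 10*l)/2 = 3 + 5*l)
(M(65, A(-4, -1)) + K(-42))*(J + 1/(-2438)) = (65 + (3 + 5*(-42)))*(3136 + 1/(-2438)) = (65 + (3 - 210))*(3136 - 1/2438) = (65 - 207)*(7645567/2438) = -142*7645567/2438 = -542835257/1219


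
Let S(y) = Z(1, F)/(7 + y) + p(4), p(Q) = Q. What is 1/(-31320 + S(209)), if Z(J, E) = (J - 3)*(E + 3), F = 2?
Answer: -108/3382133 ≈ -3.1932e-5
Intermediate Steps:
Z(J, E) = (-3 + J)*(3 + E)
S(y) = 4 - 10/(7 + y) (S(y) = (-9 - 3*2 + 3*1 + 2*1)/(7 + y) + 4 = (-9 - 6 + 3 + 2)/(7 + y) + 4 = -10/(7 + y) + 4 = 4 - 10/(7 + y))
1/(-31320 + S(209)) = 1/(-31320 + 2*(9 + 2*209)/(7 + 209)) = 1/(-31320 + 2*(9 + 418)/216) = 1/(-31320 + 2*(1/216)*427) = 1/(-31320 + 427/108) = 1/(-3382133/108) = -108/3382133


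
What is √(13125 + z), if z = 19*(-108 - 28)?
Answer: √10541 ≈ 102.67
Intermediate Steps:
z = -2584 (z = 19*(-136) = -2584)
√(13125 + z) = √(13125 - 2584) = √10541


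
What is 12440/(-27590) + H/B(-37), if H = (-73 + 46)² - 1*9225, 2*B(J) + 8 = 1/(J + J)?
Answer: 3468450980/1636087 ≈ 2120.0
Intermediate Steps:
B(J) = -4 + 1/(4*J) (B(J) = -4 + 1/(2*(J + J)) = -4 + 1/(2*((2*J))) = -4 + (1/(2*J))/2 = -4 + 1/(4*J))
H = -8496 (H = (-27)² - 9225 = 729 - 9225 = -8496)
12440/(-27590) + H/B(-37) = 12440/(-27590) - 8496/(-4 + (¼)/(-37)) = 12440*(-1/27590) - 8496/(-4 + (¼)*(-1/37)) = -1244/2759 - 8496/(-4 - 1/148) = -1244/2759 - 8496/(-593/148) = -1244/2759 - 8496*(-148/593) = -1244/2759 + 1257408/593 = 3468450980/1636087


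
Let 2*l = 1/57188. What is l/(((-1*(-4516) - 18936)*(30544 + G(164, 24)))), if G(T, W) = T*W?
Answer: -1/56867930201600 ≈ -1.7585e-14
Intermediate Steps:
l = 1/114376 (l = (1/2)/57188 = (1/2)*(1/57188) = 1/114376 ≈ 8.7431e-6)
l/(((-1*(-4516) - 18936)*(30544 + G(164, 24)))) = 1/(114376*(((-1*(-4516) - 18936)*(30544 + 164*24)))) = 1/(114376*(((4516 - 18936)*(30544 + 3936)))) = 1/(114376*((-14420*34480))) = (1/114376)/(-497201600) = (1/114376)*(-1/497201600) = -1/56867930201600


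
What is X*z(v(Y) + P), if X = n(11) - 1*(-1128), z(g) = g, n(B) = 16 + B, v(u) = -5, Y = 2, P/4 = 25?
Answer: 109725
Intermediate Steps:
P = 100 (P = 4*25 = 100)
X = 1155 (X = (16 + 11) - 1*(-1128) = 27 + 1128 = 1155)
X*z(v(Y) + P) = 1155*(-5 + 100) = 1155*95 = 109725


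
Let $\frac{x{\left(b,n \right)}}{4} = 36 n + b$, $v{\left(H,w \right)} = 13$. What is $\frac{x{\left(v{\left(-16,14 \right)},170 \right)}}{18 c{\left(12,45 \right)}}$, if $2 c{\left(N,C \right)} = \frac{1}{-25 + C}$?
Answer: $\frac{490640}{9} \approx 54516.0$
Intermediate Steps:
$c{\left(N,C \right)} = \frac{1}{2 \left(-25 + C\right)}$
$x{\left(b,n \right)} = 4 b + 144 n$ ($x{\left(b,n \right)} = 4 \left(36 n + b\right) = 4 \left(b + 36 n\right) = 4 b + 144 n$)
$\frac{x{\left(v{\left(-16,14 \right)},170 \right)}}{18 c{\left(12,45 \right)}} = \frac{4 \cdot 13 + 144 \cdot 170}{18 \frac{1}{2 \left(-25 + 45\right)}} = \frac{52 + 24480}{18 \frac{1}{2 \cdot 20}} = \frac{24532}{18 \cdot \frac{1}{2} \cdot \frac{1}{20}} = \frac{24532}{18 \cdot \frac{1}{40}} = \frac{24532}{\frac{9}{20}} = 24532 \cdot \frac{20}{9} = \frac{490640}{9}$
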